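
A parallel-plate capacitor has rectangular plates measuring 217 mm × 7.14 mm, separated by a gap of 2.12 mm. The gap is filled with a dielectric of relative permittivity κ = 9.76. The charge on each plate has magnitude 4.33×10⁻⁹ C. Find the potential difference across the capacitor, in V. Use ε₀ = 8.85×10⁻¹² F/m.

V ≈ 68.6 V

A = 217 × 7.14 mm² = 1.55×10⁻³ m².
C = κε₀A/d = 9.76 × 8.85×10⁻¹² × 1.55×10⁻³ / 2.12×10⁻³ = 6.31×10⁻¹¹ F.
V = Q/C = 4.33×10⁻⁹ / 6.31×10⁻¹¹ = 68.6 V.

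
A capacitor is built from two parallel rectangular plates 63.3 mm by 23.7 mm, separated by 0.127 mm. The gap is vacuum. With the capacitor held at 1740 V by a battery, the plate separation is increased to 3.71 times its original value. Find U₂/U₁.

0.270

Battery connected ⇒ V is held fixed.
C₂ = 0.270 C₁ and U = ½CV², so U₂/U₁ = C₂/C₁ = 0.270.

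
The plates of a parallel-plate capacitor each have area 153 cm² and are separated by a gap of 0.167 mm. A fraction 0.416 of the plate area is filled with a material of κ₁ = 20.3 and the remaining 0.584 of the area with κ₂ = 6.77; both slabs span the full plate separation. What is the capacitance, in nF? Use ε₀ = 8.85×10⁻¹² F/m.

A = 153 cm² = 1.53×10⁻² m².
Side-by-side slabs ⇒ two capacitors in parallel, each spanning the full gap.
C₁ = κ₁ε₀A₁/d = 20.3 × 8.85×10⁻¹² × 6.36×10⁻³ / 1.67×10⁻⁴ = 6.85×10⁻⁹ F.
C₂ = κ₂ε₀A₂/d = 6.77 × 8.85×10⁻¹² × 8.94×10⁻³ / 1.67×10⁻⁴ = 3.21×10⁻⁹ F.
C = C₁ + C₂ = 1.01×10⁻⁸ F.

C ≈ 10.1 nF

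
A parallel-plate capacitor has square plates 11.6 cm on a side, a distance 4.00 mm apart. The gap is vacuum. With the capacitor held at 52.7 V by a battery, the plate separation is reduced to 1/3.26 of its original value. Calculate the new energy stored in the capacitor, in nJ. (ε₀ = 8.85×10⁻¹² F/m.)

A = (11.6 cm)² = 1.35×10⁻² m².
Initially C₁ = ε₀A/d = 8.85×10⁻¹² × 1.35×10⁻² / 4.00×10⁻³ = 2.98×10⁻¹¹ F.
U₁ = 4.13×10⁻⁸ J.
Battery connected ⇒ V is held fixed. C₂ = 3.26 C₁ and U = ½CV², so U₂/U₁ = C₂/C₁ = 3.26.
U₂ = 3.26 × 4.13×10⁻⁸ = 1.35×10⁻⁷ J.

135 nJ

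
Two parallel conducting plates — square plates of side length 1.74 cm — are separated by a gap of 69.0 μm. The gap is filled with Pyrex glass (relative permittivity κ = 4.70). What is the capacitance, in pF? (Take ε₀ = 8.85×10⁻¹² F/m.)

C ≈ 183 pF

A = (1.74 cm)² = 3.03×10⁻⁴ m².
C = κε₀A/d = 4.70 × 8.85×10⁻¹² × 3.03×10⁻⁴ / 6.90×10⁻⁵ = 1.83×10⁻¹⁰ F.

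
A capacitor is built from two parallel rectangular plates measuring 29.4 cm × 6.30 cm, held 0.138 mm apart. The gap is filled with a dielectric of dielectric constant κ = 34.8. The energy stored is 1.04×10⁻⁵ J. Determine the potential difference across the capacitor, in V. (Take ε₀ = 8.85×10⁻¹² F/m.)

22.4 V

A = 29.4 × 6.30 cm² = 1.85×10⁻² m².
C = κε₀A/d = 34.8 × 8.85×10⁻¹² × 1.85×10⁻² / 1.38×10⁻⁴ = 4.13×10⁻⁸ F.
V = √(2U/C) = √(2 × 1.04×10⁻⁵ / 4.13×10⁻⁸) = 22.4 V.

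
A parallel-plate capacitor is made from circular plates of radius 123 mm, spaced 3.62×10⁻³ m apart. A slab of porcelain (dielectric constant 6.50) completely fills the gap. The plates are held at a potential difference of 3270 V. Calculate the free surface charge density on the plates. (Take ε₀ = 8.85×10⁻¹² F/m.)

A = π(123 mm)² = 4.75×10⁻² m².
C = κε₀A/d = 6.50 × 8.85×10⁻¹² × 4.75×10⁻² / 3.62×10⁻³ = 7.55×10⁻¹⁰ F.
σ = Q/A = CV/A = 7.55×10⁻¹⁰ × 3270 / 4.75×10⁻² = 5.20×10⁻⁵ C/m².

52.0 μC/m²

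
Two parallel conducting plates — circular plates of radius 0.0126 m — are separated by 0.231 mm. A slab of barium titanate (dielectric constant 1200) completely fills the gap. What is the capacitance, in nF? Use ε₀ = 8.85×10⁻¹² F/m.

C ≈ 22.9 nF

A = π(0.0126 m)² = 4.99×10⁻⁴ m².
C = κε₀A/d = 1200 × 8.85×10⁻¹² × 4.99×10⁻⁴ / 2.31×10⁻⁴ = 2.29×10⁻⁸ F.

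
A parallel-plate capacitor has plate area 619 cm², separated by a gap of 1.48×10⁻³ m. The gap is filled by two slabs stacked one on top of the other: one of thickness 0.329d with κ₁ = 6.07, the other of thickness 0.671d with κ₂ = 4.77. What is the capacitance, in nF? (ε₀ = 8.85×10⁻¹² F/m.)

A = 619 cm² = 6.19×10⁻² m².
Stacked slabs ⇒ two capacitors in series, each with the full plate area.
C₁ = κ₁ε₀A/d₁ = 6.07 × 8.85×10⁻¹² × 6.19×10⁻² / 4.87×10⁻⁴ = 6.83×10⁻⁹ F.
C₂ = κ₂ε₀A/d₂ = 4.77 × 8.85×10⁻¹² × 6.19×10⁻² / 9.93×10⁻⁴ = 2.63×10⁻⁹ F.
C = (1/C₁ + 1/C₂)⁻¹ = 1.90×10⁻⁹ F.

C ≈ 1.90 nF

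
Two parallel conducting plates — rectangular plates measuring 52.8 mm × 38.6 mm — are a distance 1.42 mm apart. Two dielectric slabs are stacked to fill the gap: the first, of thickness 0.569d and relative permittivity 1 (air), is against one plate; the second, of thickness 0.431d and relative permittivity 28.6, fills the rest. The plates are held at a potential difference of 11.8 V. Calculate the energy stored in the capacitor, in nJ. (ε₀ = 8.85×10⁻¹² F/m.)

A = 52.8 × 38.6 mm² = 2.04×10⁻³ m².
Stacked slabs ⇒ two capacitors in series, each with the full plate area.
C₁ = κ₁ε₀A/d₁ = 1.00 × 8.85×10⁻¹² × 2.04×10⁻³ / 8.08×10⁻⁴ = 2.23×10⁻¹¹ F.
C₂ = κ₂ε₀A/d₂ = 28.6 × 8.85×10⁻¹² × 2.04×10⁻³ / 6.12×10⁻⁴ = 8.43×10⁻¹⁰ F.
C = (1/C₁ + 1/C₂)⁻¹ = 2.17×10⁻¹¹ F.
U = ½CV² = ½ × 2.17×10⁻¹¹ × (11.8)² = 1.51×10⁻⁹ J.

U ≈ 1.51 nJ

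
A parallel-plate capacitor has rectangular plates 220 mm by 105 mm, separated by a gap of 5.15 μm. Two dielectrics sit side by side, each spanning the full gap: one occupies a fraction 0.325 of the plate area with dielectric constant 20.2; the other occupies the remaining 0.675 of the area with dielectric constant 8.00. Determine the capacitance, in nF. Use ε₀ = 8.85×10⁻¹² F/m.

A = 220 × 105 mm² = 2.31×10⁻² m².
Side-by-side slabs ⇒ two capacitors in parallel, each spanning the full gap.
C₁ = κ₁ε₀A₁/d = 20.2 × 8.85×10⁻¹² × 7.51×10⁻³ / 5.15×10⁻⁶ = 2.61×10⁻⁷ F.
C₂ = κ₂ε₀A₂/d = 8.00 × 8.85×10⁻¹² × 1.56×10⁻² / 5.15×10⁻⁶ = 2.14×10⁻⁷ F.
C = C₁ + C₂ = 4.75×10⁻⁷ F.

475 nF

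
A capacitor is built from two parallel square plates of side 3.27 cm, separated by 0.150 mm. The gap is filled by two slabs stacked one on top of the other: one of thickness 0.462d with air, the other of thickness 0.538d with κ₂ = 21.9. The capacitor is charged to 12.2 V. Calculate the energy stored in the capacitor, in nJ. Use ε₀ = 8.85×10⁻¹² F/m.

A = (3.27 cm)² = 1.07×10⁻³ m².
Stacked slabs ⇒ two capacitors in series, each with the full plate area.
C₁ = κ₁ε₀A/d₁ = 1.00 × 8.85×10⁻¹² × 1.07×10⁻³ / 6.93×10⁻⁵ = 1.37×10⁻¹⁰ F.
C₂ = κ₂ε₀A/d₂ = 21.9 × 8.85×10⁻¹² × 1.07×10⁻³ / 8.07×10⁻⁵ = 2.57×10⁻⁹ F.
C = (1/C₁ + 1/C₂)⁻¹ = 1.30×10⁻¹⁰ F.
U = ½CV² = ½ × 1.30×10⁻¹⁰ × (12.2)² = 9.65×10⁻⁹ J.

U ≈ 9.65 nJ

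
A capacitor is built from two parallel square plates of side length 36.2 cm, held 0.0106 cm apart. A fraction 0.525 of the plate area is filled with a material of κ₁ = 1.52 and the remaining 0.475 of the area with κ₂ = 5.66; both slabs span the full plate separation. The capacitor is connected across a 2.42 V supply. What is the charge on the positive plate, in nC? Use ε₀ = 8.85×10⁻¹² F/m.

Q ≈ 92.3 nC

A = (36.2 cm)² = 0.131 m².
Side-by-side slabs ⇒ two capacitors in parallel, each spanning the full gap.
C₁ = κ₁ε₀A₁/d = 1.52 × 8.85×10⁻¹² × 6.88×10⁻² / 1.06×10⁻⁴ = 8.73×10⁻⁹ F.
C₂ = κ₂ε₀A₂/d = 5.66 × 8.85×10⁻¹² × 6.22×10⁻² / 1.06×10⁻⁴ = 2.94×10⁻⁸ F.
C = C₁ + C₂ = 3.81×10⁻⁸ F.
Q = CV = 3.81×10⁻⁸ × 2.42 = 9.23×10⁻⁸ C.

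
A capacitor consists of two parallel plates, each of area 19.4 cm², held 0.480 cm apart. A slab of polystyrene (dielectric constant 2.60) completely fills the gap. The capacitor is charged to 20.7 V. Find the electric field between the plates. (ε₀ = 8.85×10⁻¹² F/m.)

E = V/d = 20.7 / 4.80×10⁻³ = 4.31×10³ V/m.

4.31 V/mm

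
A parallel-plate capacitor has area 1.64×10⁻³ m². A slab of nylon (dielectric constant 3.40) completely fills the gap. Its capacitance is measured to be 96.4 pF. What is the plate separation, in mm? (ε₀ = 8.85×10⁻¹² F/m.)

d = κε₀A/C = 3.40 × 8.85×10⁻¹² × 1.64×10⁻³ / 9.64×10⁻¹¹ = 5.12×10⁻⁴ m.

0.512 mm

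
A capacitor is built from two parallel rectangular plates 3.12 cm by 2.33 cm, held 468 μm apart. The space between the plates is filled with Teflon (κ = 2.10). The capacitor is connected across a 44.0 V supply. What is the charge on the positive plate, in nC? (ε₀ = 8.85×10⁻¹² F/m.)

Q ≈ 1.27 nC

A = 3.12 × 2.33 cm² = 7.27×10⁻⁴ m².
C = κε₀A/d = 2.10 × 8.85×10⁻¹² × 7.27×10⁻⁴ / 4.68×10⁻⁴ = 2.89×10⁻¹¹ F.
Q = CV = 2.89×10⁻¹¹ × 44.0 = 1.27×10⁻⁹ C.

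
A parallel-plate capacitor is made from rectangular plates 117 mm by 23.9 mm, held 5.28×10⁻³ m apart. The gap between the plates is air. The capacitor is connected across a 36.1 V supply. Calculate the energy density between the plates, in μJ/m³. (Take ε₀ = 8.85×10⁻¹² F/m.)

E = V/d = 36.1 / 5.28×10⁻³ = 6.84×10³ V/m.
u = ½ε₀E² = ½ × 8.85×10⁻¹² × (6.84×10³)² = 2.07×10⁻⁴ J/m³.

u ≈ 207 μJ/m³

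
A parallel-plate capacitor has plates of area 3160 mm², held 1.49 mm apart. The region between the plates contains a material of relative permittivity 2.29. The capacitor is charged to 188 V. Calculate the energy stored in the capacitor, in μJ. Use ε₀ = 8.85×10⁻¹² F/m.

A = 3160 mm² = 3.16×10⁻³ m².
C = κε₀A/d = 2.29 × 8.85×10⁻¹² × 3.16×10⁻³ / 1.49×10⁻³ = 4.30×10⁻¹¹ F.
U = ½CV² = ½ × 4.30×10⁻¹¹ × (188)² = 7.60×10⁻⁷ J.

0.760 μJ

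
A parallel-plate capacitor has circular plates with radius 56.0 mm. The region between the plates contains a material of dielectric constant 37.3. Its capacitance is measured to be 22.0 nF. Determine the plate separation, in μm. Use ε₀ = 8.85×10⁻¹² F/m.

A = π(56.0 mm)² = 9.85×10⁻³ m².
d = κε₀A/C = 37.3 × 8.85×10⁻¹² × 9.85×10⁻³ / 2.20×10⁻⁸ = 1.48×10⁻⁴ m.

148 μm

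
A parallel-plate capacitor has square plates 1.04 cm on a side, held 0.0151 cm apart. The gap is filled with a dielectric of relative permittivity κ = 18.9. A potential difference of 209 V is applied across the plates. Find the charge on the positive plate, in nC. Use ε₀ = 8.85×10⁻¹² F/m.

A = (1.04 cm)² = 1.08×10⁻⁴ m².
C = κε₀A/d = 18.9 × 8.85×10⁻¹² × 1.08×10⁻⁴ / 1.51×10⁻⁴ = 1.20×10⁻¹⁰ F.
Q = CV = 1.20×10⁻¹⁰ × 209 = 2.50×10⁻⁸ C.

Q ≈ 25.0 nC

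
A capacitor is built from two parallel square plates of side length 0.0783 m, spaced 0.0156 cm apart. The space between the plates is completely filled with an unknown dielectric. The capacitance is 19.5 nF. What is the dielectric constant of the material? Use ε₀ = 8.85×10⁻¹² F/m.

A = (0.0783 m)² = 6.13×10⁻³ m².
κ = Cd/(ε₀A) = 1.95×10⁻⁸ × 1.56×10⁻⁴ / (8.85×10⁻¹² × 6.13×10⁻³) = 56.1.

56.1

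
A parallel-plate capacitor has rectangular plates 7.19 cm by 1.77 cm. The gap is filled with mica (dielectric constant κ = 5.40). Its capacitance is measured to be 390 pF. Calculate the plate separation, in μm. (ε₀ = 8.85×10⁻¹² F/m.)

d ≈ 156 μm

A = 7.19 × 1.77 cm² = 1.27×10⁻³ m².
d = κε₀A/C = 5.40 × 8.85×10⁻¹² × 1.27×10⁻³ / 3.90×10⁻¹⁰ = 1.56×10⁻⁴ m.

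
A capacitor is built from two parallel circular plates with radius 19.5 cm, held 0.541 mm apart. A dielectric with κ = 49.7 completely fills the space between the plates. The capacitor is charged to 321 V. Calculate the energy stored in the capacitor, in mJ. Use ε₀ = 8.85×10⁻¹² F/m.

U ≈ 5.00 mJ

A = π(19.5 cm)² = 0.119 m².
C = κε₀A/d = 49.7 × 8.85×10⁻¹² × 0.119 / 5.41×10⁻⁴ = 9.71×10⁻⁸ F.
U = ½CV² = ½ × 9.71×10⁻⁸ × (321)² = 5.00×10⁻³ J.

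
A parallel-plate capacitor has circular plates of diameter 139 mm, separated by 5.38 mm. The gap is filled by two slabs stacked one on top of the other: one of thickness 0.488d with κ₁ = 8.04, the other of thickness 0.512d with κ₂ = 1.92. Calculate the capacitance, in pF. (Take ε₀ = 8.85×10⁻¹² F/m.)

A = π(139/2 mm)² = 1.52×10⁻² m².
Stacked slabs ⇒ two capacitors in series, each with the full plate area.
C₁ = κ₁ε₀A/d₁ = 8.04 × 8.85×10⁻¹² × 1.52×10⁻² / 2.63×10⁻³ = 4.11×10⁻¹⁰ F.
C₂ = κ₂ε₀A/d₂ = 1.92 × 8.85×10⁻¹² × 1.52×10⁻² / 2.75×10⁻³ = 9.36×10⁻¹¹ F.
C = (1/C₁ + 1/C₂)⁻¹ = 7.63×10⁻¹¹ F.

76.3 pF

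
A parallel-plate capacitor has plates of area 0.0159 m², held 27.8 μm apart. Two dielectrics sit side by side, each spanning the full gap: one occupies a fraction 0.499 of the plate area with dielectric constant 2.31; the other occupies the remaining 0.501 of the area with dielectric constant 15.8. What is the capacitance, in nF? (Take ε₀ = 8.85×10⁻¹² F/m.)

Side-by-side slabs ⇒ two capacitors in parallel, each spanning the full gap.
C₁ = κ₁ε₀A₁/d = 2.31 × 8.85×10⁻¹² × 7.93×10⁻³ / 2.78×10⁻⁵ = 5.83×10⁻⁹ F.
C₂ = κ₂ε₀A₂/d = 15.8 × 8.85×10⁻¹² × 7.97×10⁻³ / 2.78×10⁻⁵ = 4.01×10⁻⁸ F.
C = C₁ + C₂ = 4.59×10⁻⁸ F.

C ≈ 45.9 nF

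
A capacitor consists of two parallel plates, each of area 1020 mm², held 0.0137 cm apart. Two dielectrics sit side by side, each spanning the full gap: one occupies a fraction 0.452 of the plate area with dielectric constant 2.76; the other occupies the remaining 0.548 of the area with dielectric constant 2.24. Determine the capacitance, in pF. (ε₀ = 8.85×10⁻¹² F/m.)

C ≈ 163 pF

A = 1020 mm² = 1.02×10⁻³ m².
Side-by-side slabs ⇒ two capacitors in parallel, each spanning the full gap.
C₁ = κ₁ε₀A₁/d = 2.76 × 8.85×10⁻¹² × 4.61×10⁻⁴ / 1.37×10⁻⁴ = 8.22×10⁻¹¹ F.
C₂ = κ₂ε₀A₂/d = 2.24 × 8.85×10⁻¹² × 5.59×10⁻⁴ / 1.37×10⁻⁴ = 8.09×10⁻¹¹ F.
C = C₁ + C₂ = 1.63×10⁻¹⁰ F.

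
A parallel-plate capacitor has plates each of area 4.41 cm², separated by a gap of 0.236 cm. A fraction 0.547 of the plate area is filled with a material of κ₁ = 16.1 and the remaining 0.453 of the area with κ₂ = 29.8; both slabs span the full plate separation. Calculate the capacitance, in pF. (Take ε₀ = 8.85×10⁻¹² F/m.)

36.9 pF

A = 4.41 cm² = 4.41×10⁻⁴ m².
Side-by-side slabs ⇒ two capacitors in parallel, each spanning the full gap.
C₁ = κ₁ε₀A₁/d = 16.1 × 8.85×10⁻¹² × 2.41×10⁻⁴ / 2.36×10⁻³ = 1.46×10⁻¹¹ F.
C₂ = κ₂ε₀A₂/d = 29.8 × 8.85×10⁻¹² × 2.00×10⁻⁴ / 2.36×10⁻³ = 2.23×10⁻¹¹ F.
C = C₁ + C₂ = 3.69×10⁻¹¹ F.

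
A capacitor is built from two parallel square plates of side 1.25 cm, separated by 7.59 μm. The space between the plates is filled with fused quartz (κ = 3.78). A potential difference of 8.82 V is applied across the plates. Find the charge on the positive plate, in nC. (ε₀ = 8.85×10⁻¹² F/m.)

A = (1.25 cm)² = 1.56×10⁻⁴ m².
C = κε₀A/d = 3.78 × 8.85×10⁻¹² × 1.56×10⁻⁴ / 7.59×10⁻⁶ = 6.89×10⁻¹⁰ F.
Q = CV = 6.89×10⁻¹⁰ × 8.82 = 6.07×10⁻⁹ C.

6.07 nC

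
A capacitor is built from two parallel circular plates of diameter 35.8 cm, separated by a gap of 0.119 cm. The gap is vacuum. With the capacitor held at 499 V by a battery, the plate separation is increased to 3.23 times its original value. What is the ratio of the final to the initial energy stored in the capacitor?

Battery connected ⇒ V is held fixed.
C₂ = 0.310 C₁ and U = ½CV², so U₂/U₁ = C₂/C₁ = 0.310.

U₂/U₁ ≈ 0.310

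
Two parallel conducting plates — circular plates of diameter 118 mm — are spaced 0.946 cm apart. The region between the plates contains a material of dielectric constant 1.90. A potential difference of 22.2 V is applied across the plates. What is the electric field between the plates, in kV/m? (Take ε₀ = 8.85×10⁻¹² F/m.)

E = V/d = 22.2 / 9.46×10⁻³ = 2.35×10³ V/m.

2.35 kV/m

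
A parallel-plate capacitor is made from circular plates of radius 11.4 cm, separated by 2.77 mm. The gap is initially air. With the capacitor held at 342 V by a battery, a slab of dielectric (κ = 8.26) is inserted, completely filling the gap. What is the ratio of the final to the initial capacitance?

C = κε₀A/d scales with κ, so C₂/C₁ = κ = 8.26.

C₂/C₁ ≈ 8.26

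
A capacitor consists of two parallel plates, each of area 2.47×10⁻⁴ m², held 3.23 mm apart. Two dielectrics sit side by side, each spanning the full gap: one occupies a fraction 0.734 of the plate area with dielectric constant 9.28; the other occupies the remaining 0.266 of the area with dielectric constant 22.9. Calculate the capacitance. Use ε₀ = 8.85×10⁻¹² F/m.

8.73 pF

Side-by-side slabs ⇒ two capacitors in parallel, each spanning the full gap.
C₁ = κ₁ε₀A₁/d = 9.28 × 8.85×10⁻¹² × 1.81×10⁻⁴ / 3.23×10⁻³ = 4.61×10⁻¹² F.
C₂ = κ₂ε₀A₂/d = 22.9 × 8.85×10⁻¹² × 6.57×10⁻⁵ / 3.23×10⁻³ = 4.12×10⁻¹² F.
C = C₁ + C₂ = 8.73×10⁻¹² F.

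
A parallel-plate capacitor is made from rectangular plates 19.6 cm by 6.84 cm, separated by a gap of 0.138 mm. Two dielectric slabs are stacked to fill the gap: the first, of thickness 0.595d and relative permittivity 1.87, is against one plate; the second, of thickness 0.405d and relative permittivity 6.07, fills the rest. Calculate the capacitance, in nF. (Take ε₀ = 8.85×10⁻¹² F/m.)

C ≈ 2.23 nF

A = 19.6 × 6.84 cm² = 1.34×10⁻² m².
Stacked slabs ⇒ two capacitors in series, each with the full plate area.
C₁ = κ₁ε₀A/d₁ = 1.87 × 8.85×10⁻¹² × 1.34×10⁻² / 8.21×10⁻⁵ = 2.70×10⁻⁹ F.
C₂ = κ₂ε₀A/d₂ = 6.07 × 8.85×10⁻¹² × 1.34×10⁻² / 5.59×10⁻⁵ = 1.29×10⁻⁸ F.
C = (1/C₁ + 1/C₂)⁻¹ = 2.23×10⁻⁹ F.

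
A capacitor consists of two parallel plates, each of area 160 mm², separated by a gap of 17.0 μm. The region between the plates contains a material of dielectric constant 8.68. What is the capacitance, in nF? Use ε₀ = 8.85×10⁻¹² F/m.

0.723 nF

A = 160 mm² = 1.60×10⁻⁴ m².
C = κε₀A/d = 8.68 × 8.85×10⁻¹² × 1.60×10⁻⁴ / 1.70×10⁻⁵ = 7.23×10⁻¹⁰ F.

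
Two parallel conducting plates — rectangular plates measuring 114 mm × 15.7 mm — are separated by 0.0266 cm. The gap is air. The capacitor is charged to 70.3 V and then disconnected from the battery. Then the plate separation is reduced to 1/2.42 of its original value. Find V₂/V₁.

Isolated ⇒ Q is held fixed.
C₂ = 2.42 C₁ and V = Q/C, so V₂/V₁ = C₁/C₂ = 0.413.

0.413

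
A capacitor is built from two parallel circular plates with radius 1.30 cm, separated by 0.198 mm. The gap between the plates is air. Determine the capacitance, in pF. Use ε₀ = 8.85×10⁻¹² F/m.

A = π(1.30 cm)² = 5.31×10⁻⁴ m².
C = ε₀A/d = 8.85×10⁻¹² × 5.31×10⁻⁴ / 1.98×10⁻⁴ = 2.37×10⁻¹¹ F.

23.7 pF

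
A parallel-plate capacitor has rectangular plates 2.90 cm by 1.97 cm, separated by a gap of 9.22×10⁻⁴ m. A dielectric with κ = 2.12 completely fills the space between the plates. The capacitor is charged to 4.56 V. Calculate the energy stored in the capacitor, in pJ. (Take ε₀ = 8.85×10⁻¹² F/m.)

A = 2.90 × 1.97 cm² = 5.71×10⁻⁴ m².
C = κε₀A/d = 2.12 × 8.85×10⁻¹² × 5.71×10⁻⁴ / 9.22×10⁻⁴ = 1.16×10⁻¹¹ F.
U = ½CV² = ½ × 1.16×10⁻¹¹ × (4.56)² = 1.21×10⁻¹⁰ J.

121 pJ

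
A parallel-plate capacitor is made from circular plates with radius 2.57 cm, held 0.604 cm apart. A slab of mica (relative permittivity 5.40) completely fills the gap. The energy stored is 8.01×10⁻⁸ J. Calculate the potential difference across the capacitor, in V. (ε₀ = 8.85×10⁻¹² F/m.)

V ≈ 98.8 V

A = π(2.57 cm)² = 2.07×10⁻³ m².
C = κε₀A/d = 5.40 × 8.85×10⁻¹² × 2.07×10⁻³ / 6.04×10⁻³ = 1.64×10⁻¹¹ F.
V = √(2U/C) = √(2 × 8.01×10⁻⁸ / 1.64×10⁻¹¹) = 98.8 V.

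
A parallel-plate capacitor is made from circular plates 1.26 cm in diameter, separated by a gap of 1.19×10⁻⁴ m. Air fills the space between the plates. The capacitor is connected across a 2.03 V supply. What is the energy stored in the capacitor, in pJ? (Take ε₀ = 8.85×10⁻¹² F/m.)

U ≈ 19.1 pJ

A = π(1.26/2 cm)² = 1.25×10⁻⁴ m².
C = ε₀A/d = 8.85×10⁻¹² × 1.25×10⁻⁴ / 1.19×10⁻⁴ = 9.27×10⁻¹² F.
U = ½CV² = ½ × 9.27×10⁻¹² × (2.03)² = 1.91×10⁻¹¹ J.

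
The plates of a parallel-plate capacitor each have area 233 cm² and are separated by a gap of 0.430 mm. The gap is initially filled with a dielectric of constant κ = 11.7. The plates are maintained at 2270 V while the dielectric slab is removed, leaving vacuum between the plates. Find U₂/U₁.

U₂/U₁ ≈ 0.0855

Battery connected ⇒ V is held fixed.
C₂ = 0.0855 C₁ and U = ½CV², so U₂/U₁ = C₂/C₁ = 0.0855.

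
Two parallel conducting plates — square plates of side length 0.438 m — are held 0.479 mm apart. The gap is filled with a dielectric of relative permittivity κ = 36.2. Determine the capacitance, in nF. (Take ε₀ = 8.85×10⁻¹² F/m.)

128 nF

A = (0.438 m)² = 0.192 m².
C = κε₀A/d = 36.2 × 8.85×10⁻¹² × 0.192 / 4.79×10⁻⁴ = 1.28×10⁻⁷ F.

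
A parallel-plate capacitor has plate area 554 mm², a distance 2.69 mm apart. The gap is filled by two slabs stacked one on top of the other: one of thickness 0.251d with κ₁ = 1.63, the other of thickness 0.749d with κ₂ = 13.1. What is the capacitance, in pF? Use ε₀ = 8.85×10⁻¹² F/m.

A = 554 mm² = 5.54×10⁻⁴ m².
Stacked slabs ⇒ two capacitors in series, each with the full plate area.
C₁ = κ₁ε₀A/d₁ = 1.63 × 8.85×10⁻¹² × 5.54×10⁻⁴ / 6.75×10⁻⁴ = 1.18×10⁻¹¹ F.
C₂ = κ₂ε₀A/d₂ = 13.1 × 8.85×10⁻¹² × 5.54×10⁻⁴ / 2.01×10⁻³ = 3.19×10⁻¹¹ F.
C = (1/C₁ + 1/C₂)⁻¹ = 8.63×10⁻¹² F.

8.63 pF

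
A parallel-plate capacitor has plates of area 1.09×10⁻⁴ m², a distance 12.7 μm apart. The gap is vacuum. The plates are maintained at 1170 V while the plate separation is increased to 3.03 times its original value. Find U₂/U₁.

Battery connected ⇒ V is held fixed.
C₂ = 0.330 C₁ and U = ½CV², so U₂/U₁ = C₂/C₁ = 0.330.

0.330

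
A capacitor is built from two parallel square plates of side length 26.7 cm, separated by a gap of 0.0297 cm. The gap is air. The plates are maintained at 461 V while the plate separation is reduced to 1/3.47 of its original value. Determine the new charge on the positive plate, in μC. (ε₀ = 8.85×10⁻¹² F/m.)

Q ≈ 3.40 μC

A = (26.7 cm)² = 7.13×10⁻² m².
Initially C₁ = ε₀A/d = 8.85×10⁻¹² × 7.13×10⁻² / 2.97×10⁻⁴ = 2.12×10⁻⁹ F.
Q₁ = 9.79×10⁻⁷ C.
Battery connected ⇒ V is held fixed. C₂ = 3.47 C₁ and Q = CV, so Q₂/Q₁ = C₂/C₁ = 3.47.
Q₂ = 3.47 × 9.79×10⁻⁷ = 3.40×10⁻⁶ C.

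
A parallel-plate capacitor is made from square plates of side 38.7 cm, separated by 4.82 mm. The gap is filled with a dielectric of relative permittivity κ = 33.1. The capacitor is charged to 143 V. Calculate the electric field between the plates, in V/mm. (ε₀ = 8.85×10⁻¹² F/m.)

E = V/d = 143 / 4.82×10⁻³ = 2.97×10⁴ V/m.

29.7 V/mm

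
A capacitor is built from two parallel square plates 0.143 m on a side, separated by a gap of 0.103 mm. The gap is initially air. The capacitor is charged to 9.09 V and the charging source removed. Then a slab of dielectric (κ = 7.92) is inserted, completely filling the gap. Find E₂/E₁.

Isolated ⇒ Q is held fixed.
V₂ = Q/C₂ = V₁/7.92; E = V/d, so E₂/E₁ = (V₂/V₁)(d₁/d₂) = 0.126.

E₂/E₁ ≈ 0.126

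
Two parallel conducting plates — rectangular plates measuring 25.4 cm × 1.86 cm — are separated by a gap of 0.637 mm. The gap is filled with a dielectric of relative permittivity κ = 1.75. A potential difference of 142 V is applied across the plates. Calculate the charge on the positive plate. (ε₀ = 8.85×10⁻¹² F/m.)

A = 25.4 × 1.86 cm² = 4.72×10⁻³ m².
C = κε₀A/d = 1.75 × 8.85×10⁻¹² × 4.72×10⁻³ / 6.37×10⁻⁴ = 1.15×10⁻¹⁰ F.
Q = CV = 1.15×10⁻¹⁰ × 142 = 1.63×10⁻⁸ C.

Q ≈ 16.3 nC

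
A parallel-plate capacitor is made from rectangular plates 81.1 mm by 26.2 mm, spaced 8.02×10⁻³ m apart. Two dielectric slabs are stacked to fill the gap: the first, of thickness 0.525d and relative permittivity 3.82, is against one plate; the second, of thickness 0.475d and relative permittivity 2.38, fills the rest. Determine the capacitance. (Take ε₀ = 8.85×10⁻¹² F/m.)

A = 81.1 × 26.2 mm² = 2.12×10⁻³ m².
Stacked slabs ⇒ two capacitors in series, each with the full plate area.
C₁ = κ₁ε₀A/d₁ = 3.82 × 8.85×10⁻¹² × 2.12×10⁻³ / 4.21×10⁻³ = 1.71×10⁻¹¹ F.
C₂ = κ₂ε₀A/d₂ = 2.38 × 8.85×10⁻¹² × 2.12×10⁻³ / 3.81×10⁻³ = 1.17×10⁻¹¹ F.
C = (1/C₁ + 1/C₂)⁻¹ = 6.96×10⁻¹² F.

6.96 pF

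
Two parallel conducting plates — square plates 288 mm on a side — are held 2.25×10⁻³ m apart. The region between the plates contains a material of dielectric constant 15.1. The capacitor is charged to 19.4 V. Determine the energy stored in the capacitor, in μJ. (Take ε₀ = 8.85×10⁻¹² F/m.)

A = (288 mm)² = 8.29×10⁻² m².
C = κε₀A/d = 15.1 × 8.85×10⁻¹² × 8.29×10⁻² / 2.25×10⁻³ = 4.93×10⁻⁹ F.
U = ½CV² = ½ × 4.93×10⁻⁹ × (19.4)² = 9.27×10⁻⁷ J.

U ≈ 0.927 μJ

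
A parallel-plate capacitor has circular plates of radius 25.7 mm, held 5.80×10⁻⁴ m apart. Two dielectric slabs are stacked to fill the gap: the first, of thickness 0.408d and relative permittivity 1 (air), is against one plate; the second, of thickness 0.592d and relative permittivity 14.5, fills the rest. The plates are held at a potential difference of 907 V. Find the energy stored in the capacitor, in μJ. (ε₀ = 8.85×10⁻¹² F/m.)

A = π(25.7 mm)² = 2.07×10⁻³ m².
Stacked slabs ⇒ two capacitors in series, each with the full plate area.
C₁ = κ₁ε₀A/d₁ = 1.00 × 8.85×10⁻¹² × 2.07×10⁻³ / 2.37×10⁻⁴ = 7.76×10⁻¹¹ F.
C₂ = κ₂ε₀A/d₂ = 14.5 × 8.85×10⁻¹² × 2.07×10⁻³ / 3.43×10⁻⁴ = 7.75×10⁻¹⁰ F.
C = (1/C₁ + 1/C₂)⁻¹ = 7.05×10⁻¹¹ F.
U = ½CV² = ½ × 7.05×10⁻¹¹ × (907)² = 2.90×10⁻⁵ J.

U ≈ 29.0 μJ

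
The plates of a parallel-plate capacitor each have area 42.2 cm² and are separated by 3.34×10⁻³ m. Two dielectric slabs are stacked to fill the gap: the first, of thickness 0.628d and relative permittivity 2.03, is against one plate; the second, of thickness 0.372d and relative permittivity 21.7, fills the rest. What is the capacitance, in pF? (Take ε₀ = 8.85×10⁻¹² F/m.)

A = 42.2 cm² = 4.22×10⁻³ m².
Stacked slabs ⇒ two capacitors in series, each with the full plate area.
C₁ = κ₁ε₀A/d₁ = 2.03 × 8.85×10⁻¹² × 4.22×10⁻³ / 2.10×10⁻³ = 3.61×10⁻¹¹ F.
C₂ = κ₂ε₀A/d₂ = 21.7 × 8.85×10⁻¹² × 4.22×10⁻³ / 1.24×10⁻³ = 6.52×10⁻¹⁰ F.
C = (1/C₁ + 1/C₂)⁻¹ = 3.42×10⁻¹¹ F.

C ≈ 34.2 pF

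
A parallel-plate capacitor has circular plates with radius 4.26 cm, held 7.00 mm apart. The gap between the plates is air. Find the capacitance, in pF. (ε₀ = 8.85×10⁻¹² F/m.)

C ≈ 7.21 pF

A = π(4.26 cm)² = 5.70×10⁻³ m².
C = ε₀A/d = 8.85×10⁻¹² × 5.70×10⁻³ / 7.00×10⁻³ = 7.21×10⁻¹² F.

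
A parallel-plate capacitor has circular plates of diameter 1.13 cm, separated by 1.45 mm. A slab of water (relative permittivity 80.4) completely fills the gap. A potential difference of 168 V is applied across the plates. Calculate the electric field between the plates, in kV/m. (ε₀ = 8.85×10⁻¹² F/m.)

116 kV/m

E = V/d = 168 / 1.45×10⁻³ = 1.16×10⁵ V/m.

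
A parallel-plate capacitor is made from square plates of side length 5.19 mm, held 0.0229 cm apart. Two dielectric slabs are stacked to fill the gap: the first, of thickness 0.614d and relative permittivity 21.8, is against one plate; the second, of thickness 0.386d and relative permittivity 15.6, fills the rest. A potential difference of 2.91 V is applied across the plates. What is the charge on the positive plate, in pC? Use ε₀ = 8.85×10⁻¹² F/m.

57.3 pC

A = (5.19 mm)² = 2.69×10⁻⁵ m².
Stacked slabs ⇒ two capacitors in series, each with the full plate area.
C₁ = κ₁ε₀A/d₁ = 21.8 × 8.85×10⁻¹² × 2.69×10⁻⁵ / 1.41×10⁻⁴ = 3.70×10⁻¹¹ F.
C₂ = κ₂ε₀A/d₂ = 15.6 × 8.85×10⁻¹² × 2.69×10⁻⁵ / 8.84×10⁻⁵ = 4.21×10⁻¹¹ F.
C = (1/C₁ + 1/C₂)⁻¹ = 1.97×10⁻¹¹ F.
Q = CV = 1.97×10⁻¹¹ × 2.91 = 5.73×10⁻¹¹ C.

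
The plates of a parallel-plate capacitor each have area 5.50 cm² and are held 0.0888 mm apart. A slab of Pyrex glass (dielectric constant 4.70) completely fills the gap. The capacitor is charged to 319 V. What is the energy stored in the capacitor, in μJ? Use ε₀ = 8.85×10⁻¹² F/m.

13.1 μJ

A = 5.50 cm² = 5.50×10⁻⁴ m².
C = κε₀A/d = 4.70 × 8.85×10⁻¹² × 5.50×10⁻⁴ / 8.88×10⁻⁵ = 2.58×10⁻¹⁰ F.
U = ½CV² = ½ × 2.58×10⁻¹⁰ × (319)² = 1.31×10⁻⁵ J.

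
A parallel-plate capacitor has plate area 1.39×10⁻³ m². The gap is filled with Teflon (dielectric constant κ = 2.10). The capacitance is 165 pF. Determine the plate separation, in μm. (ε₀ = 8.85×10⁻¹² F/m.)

d = κε₀A/C = 2.10 × 8.85×10⁻¹² × 1.39×10⁻³ / 1.65×10⁻¹⁰ = 1.57×10⁻⁴ m.

d ≈ 157 μm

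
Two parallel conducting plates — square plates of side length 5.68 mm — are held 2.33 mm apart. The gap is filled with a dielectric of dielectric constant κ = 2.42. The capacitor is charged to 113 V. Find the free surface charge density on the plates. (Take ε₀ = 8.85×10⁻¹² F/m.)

A = (5.68 mm)² = 3.23×10⁻⁵ m².
C = κε₀A/d = 2.42 × 8.85×10⁻¹² × 3.23×10⁻⁵ / 2.33×10⁻³ = 2.97×10⁻¹³ F.
σ = Q/A = CV/A = 2.97×10⁻¹³ × 113 / 3.23×10⁻⁵ = 1.04×10⁻⁶ C/m².

σ ≈ 1.04 μC/m²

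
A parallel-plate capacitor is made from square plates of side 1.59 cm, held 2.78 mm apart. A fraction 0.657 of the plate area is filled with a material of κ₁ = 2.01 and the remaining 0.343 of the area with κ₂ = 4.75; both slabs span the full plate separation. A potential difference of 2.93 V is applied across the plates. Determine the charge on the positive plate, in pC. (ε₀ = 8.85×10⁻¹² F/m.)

6.96 pC

A = (1.59 cm)² = 2.53×10⁻⁴ m².
Side-by-side slabs ⇒ two capacitors in parallel, each spanning the full gap.
C₁ = κ₁ε₀A₁/d = 2.01 × 8.85×10⁻¹² × 1.66×10⁻⁴ / 2.78×10⁻³ = 1.06×10⁻¹² F.
C₂ = κ₂ε₀A₂/d = 4.75 × 8.85×10⁻¹² × 8.67×10⁻⁵ / 2.78×10⁻³ = 1.31×10⁻¹² F.
C = C₁ + C₂ = 2.37×10⁻¹² F.
Q = CV = 2.37×10⁻¹² × 2.93 = 6.96×10⁻¹² C.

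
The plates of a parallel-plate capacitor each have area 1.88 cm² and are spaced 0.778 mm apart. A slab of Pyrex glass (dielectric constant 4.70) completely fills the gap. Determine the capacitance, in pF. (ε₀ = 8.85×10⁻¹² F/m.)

10.1 pF

A = 1.88 cm² = 1.88×10⁻⁴ m².
C = κε₀A/d = 4.70 × 8.85×10⁻¹² × 1.88×10⁻⁴ / 7.78×10⁻⁴ = 1.01×10⁻¹¹ F.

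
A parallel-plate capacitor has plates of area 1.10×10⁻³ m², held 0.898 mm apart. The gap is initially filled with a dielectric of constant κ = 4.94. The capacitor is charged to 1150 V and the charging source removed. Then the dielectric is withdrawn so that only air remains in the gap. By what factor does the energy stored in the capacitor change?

Isolated ⇒ Q is held fixed.
C₂ = 0.202 C₁ and U = Q²/(2C), so U₂/U₁ = C₁/C₂ = 4.94.

4.94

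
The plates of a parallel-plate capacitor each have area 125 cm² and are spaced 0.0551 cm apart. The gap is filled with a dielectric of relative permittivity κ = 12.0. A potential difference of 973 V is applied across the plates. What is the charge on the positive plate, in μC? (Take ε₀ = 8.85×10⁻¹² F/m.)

2.34 μC

A = 125 cm² = 1.25×10⁻² m².
C = κε₀A/d = 12.0 × 8.85×10⁻¹² × 1.25×10⁻² / 5.51×10⁻⁴ = 2.41×10⁻⁹ F.
Q = CV = 2.41×10⁻⁹ × 973 = 2.34×10⁻⁶ C.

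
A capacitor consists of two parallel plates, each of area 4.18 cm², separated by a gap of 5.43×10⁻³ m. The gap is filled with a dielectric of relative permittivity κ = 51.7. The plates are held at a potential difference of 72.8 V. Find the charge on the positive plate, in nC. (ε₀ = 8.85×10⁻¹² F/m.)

A = 4.18 cm² = 4.18×10⁻⁴ m².
C = κε₀A/d = 51.7 × 8.85×10⁻¹² × 4.18×10⁻⁴ / 5.43×10⁻³ = 3.52×10⁻¹¹ F.
Q = CV = 3.52×10⁻¹¹ × 72.8 = 2.56×10⁻⁹ C.

Q ≈ 2.56 nC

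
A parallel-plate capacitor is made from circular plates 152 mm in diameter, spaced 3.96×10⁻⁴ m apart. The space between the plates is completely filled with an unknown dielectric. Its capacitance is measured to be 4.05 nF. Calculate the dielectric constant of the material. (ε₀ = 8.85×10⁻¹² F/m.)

κ ≈ 9.99

A = π(152/2 mm)² = 1.81×10⁻² m².
κ = Cd/(ε₀A) = 4.05×10⁻⁹ × 3.96×10⁻⁴ / (8.85×10⁻¹² × 1.81×10⁻²) = 9.99.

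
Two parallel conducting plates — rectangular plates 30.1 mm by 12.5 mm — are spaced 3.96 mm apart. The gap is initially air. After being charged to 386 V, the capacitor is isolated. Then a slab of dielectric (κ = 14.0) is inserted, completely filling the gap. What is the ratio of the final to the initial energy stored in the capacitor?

Isolated ⇒ Q is held fixed.
C₂ = 14.0 C₁ and U = Q²/(2C), so U₂/U₁ = C₁/C₂ = 0.0714.

U₂/U₁ ≈ 0.0714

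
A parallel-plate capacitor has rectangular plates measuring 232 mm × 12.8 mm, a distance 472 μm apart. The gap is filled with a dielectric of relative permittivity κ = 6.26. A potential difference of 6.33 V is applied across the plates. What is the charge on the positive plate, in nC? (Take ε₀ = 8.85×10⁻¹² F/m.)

A = 232 × 12.8 mm² = 2.97×10⁻³ m².
C = κε₀A/d = 6.26 × 8.85×10⁻¹² × 2.97×10⁻³ / 4.72×10⁻⁴ = 3.49×10⁻¹⁰ F.
Q = CV = 3.49×10⁻¹⁰ × 6.33 = 2.21×10⁻⁹ C.

2.21 nC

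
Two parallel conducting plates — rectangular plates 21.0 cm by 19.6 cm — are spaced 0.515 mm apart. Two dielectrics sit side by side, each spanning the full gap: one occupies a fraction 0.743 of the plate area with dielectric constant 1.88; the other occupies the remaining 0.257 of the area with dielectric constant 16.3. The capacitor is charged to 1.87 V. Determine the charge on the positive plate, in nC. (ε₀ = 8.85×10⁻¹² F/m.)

A = 21.0 × 19.6 cm² = 4.12×10⁻² m².
Side-by-side slabs ⇒ two capacitors in parallel, each spanning the full gap.
C₁ = κ₁ε₀A₁/d = 1.88 × 8.85×10⁻¹² × 3.06×10⁻² / 5.15×10⁻⁴ = 9.88×10⁻¹⁰ F.
C₂ = κ₂ε₀A₂/d = 16.3 × 8.85×10⁻¹² × 1.06×10⁻² / 5.15×10⁻⁴ = 2.96×10⁻⁹ F.
C = C₁ + C₂ = 3.95×10⁻⁹ F.
Q = CV = 3.95×10⁻⁹ × 1.87 = 7.39×10⁻⁹ C.

Q ≈ 7.39 nC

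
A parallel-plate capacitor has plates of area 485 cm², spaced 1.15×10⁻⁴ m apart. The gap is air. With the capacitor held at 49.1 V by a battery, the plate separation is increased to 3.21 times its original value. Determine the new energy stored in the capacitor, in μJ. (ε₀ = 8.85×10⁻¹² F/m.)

1.40 μJ

A = 485 cm² = 4.85×10⁻² m².
Initially C₁ = ε₀A/d = 8.85×10⁻¹² × 4.85×10⁻² / 1.15×10⁻⁴ = 3.73×10⁻⁹ F.
U₁ = 4.50×10⁻⁶ J.
Battery connected ⇒ V is held fixed. C₂ = 0.312 C₁ and U = ½CV², so U₂/U₁ = C₂/C₁ = 0.312.
U₂ = 0.312 × 4.50×10⁻⁶ = 1.40×10⁻⁶ J.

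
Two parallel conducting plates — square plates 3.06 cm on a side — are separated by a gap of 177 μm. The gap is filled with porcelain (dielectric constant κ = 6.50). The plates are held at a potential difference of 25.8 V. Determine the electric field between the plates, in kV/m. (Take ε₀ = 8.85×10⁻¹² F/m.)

E ≈ 146 kV/m

E = V/d = 25.8 / 1.77×10⁻⁴ = 1.46×10⁵ V/m.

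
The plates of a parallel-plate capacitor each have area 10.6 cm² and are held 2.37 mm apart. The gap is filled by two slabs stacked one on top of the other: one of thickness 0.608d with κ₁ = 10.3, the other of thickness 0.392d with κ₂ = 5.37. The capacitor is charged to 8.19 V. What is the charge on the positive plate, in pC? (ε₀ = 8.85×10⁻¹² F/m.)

A = 10.6 cm² = 1.06×10⁻³ m².
Stacked slabs ⇒ two capacitors in series, each with the full plate area.
C₁ = κ₁ε₀A/d₁ = 10.3 × 8.85×10⁻¹² × 1.06×10⁻³ / 1.44×10⁻³ = 6.71×10⁻¹¹ F.
C₂ = κ₂ε₀A/d₂ = 5.37 × 8.85×10⁻¹² × 1.06×10⁻³ / 9.29×10⁻⁴ = 5.42×10⁻¹¹ F.
C = (1/C₁ + 1/C₂)⁻¹ = 3.00×10⁻¹¹ F.
Q = CV = 3.00×10⁻¹¹ × 8.19 = 2.46×10⁻¹⁰ C.

Q ≈ 246 pC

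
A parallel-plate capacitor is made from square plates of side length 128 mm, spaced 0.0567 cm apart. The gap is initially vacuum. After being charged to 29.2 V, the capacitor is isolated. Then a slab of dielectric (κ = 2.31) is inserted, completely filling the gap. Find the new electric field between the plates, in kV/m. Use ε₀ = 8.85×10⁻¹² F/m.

E ≈ 22.3 kV/m

A = (128 mm)² = 1.64×10⁻² m².
Initially C₁ = ε₀A/d = 8.85×10⁻¹² × 1.64×10⁻² / 5.67×10⁻⁴ = 2.56×10⁻¹⁰ F.
E₁ = 5.15×10⁴ V/m.
Isolated ⇒ Q is held fixed. V₂ = Q/C₂ = V₁/2.31; E = V/d, so E₂/E₁ = (V₂/V₁)(d₁/d₂) = 0.433.
E₂ = 0.433 × 5.15×10⁴ = 2.23×10⁴ V/m.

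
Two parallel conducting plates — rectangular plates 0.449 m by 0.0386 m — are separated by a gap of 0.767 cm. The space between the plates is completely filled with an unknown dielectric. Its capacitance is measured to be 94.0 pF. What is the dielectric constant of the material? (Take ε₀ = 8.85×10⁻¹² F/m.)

A = 0.449 × 0.0386 m² = 1.73×10⁻² m².
κ = Cd/(ε₀A) = 9.40×10⁻¹¹ × 7.67×10⁻³ / (8.85×10⁻¹² × 1.73×10⁻²) = 4.70.

κ ≈ 4.70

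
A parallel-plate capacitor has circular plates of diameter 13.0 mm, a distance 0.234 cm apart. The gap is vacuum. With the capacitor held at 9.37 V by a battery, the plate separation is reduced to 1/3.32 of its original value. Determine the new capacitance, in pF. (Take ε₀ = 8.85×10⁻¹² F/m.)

A = π(13.0/2 mm)² = 1.33×10⁻⁴ m².
Initially C₁ = ε₀A/d = 8.85×10⁻¹² × 1.33×10⁻⁴ / 2.34×10⁻³ = 5.02×10⁻¹³ F.
C = ε₀A/d scales as 1/d, so C₂/C₁ = d₁/d₂ = 3.32.
C₂ = 3.32 × 5.02×10⁻¹³ = 1.67×10⁻¹² F.

C ≈ 1.67 pF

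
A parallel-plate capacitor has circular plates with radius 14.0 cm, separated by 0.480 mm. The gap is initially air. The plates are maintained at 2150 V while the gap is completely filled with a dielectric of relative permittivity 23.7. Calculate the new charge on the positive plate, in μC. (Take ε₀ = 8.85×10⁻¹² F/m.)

57.8 μC

A = π(14.0 cm)² = 6.16×10⁻² m².
Initially C₁ = ε₀A/d = 8.85×10⁻¹² × 6.16×10⁻² / 4.80×10⁻⁴ = 1.14×10⁻⁹ F.
Q₁ = 2.44×10⁻⁶ C.
Battery connected ⇒ V is held fixed. C₂ = 23.7 C₁ and Q = CV, so Q₂/Q₁ = C₂/C₁ = 23.7.
Q₂ = 23.7 × 2.44×10⁻⁶ = 5.78×10⁻⁵ C.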